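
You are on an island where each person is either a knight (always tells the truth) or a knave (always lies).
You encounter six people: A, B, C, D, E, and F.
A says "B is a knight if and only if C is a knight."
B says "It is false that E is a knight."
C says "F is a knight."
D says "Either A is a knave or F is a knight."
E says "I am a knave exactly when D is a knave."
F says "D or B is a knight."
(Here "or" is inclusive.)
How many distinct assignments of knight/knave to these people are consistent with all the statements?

Consistent assignments:
  A=knight, B=knight, C=knight, D=knight, E=knave, F=knight
  A=knave, B=knave, C=knight, D=knight, E=knight, F=knight

2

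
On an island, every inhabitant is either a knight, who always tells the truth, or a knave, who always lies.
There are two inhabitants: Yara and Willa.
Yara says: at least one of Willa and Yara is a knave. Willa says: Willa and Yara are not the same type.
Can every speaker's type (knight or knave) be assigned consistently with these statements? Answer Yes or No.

No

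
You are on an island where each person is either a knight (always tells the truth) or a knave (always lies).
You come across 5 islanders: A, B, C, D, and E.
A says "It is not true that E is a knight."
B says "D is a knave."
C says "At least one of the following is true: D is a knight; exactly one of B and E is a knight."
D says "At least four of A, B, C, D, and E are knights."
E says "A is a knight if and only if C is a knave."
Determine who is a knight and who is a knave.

Knights: A, B, and C. Knaves: D and E.

Suppose A is a knave. Then A's statement "it is not true that E is a knight" would have to be false. Checking the 16 ways to assign the others, none is consistent with every speaker.
(For instance, with B=knight, C=knight, D=knave, E=knave, A's claim "it is not true that E is a knight" comes out true where it would need to be false.)
So A must be a knight, making "it is not true that E is a knight" true. Taking A=knight, B=knight, C=knight, D=knave, E=knave, each remaining statement checks out:
  B (knight): "D is a knave" — true. ✓
  C (knight): "at least one of the following is true: D is a knight; exactly one of B and E is a knight" — true. ✓
  D (knave): "at least four of A, B, C, D, and E are knights" — false. ✓
  E (knave): "A is a knight if and only if C is a knave" — false. ✓
This is the unique consistent assignment.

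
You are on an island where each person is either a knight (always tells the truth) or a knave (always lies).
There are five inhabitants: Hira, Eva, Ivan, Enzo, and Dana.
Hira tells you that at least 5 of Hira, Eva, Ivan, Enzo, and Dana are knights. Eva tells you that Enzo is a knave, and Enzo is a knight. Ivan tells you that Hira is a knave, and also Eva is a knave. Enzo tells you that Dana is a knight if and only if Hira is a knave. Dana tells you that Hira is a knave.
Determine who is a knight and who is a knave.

Hira is a knave, Eva is a knave, Ivan is a knight, Enzo is a knight, and Dana is a knight.

Hira is a knave, so "at least 5 of Hira, Eva, Ivan, Enzo, and Dana are knights" must be False — and it is.
Eva is a knave, and the claim "Enzo is a knave, and Enzo is a knight" is indeed False.
Ivan (knight): "Hira is a knave, and also Eva is a knave" — True. ✓
Enzo (knight): "Dana is a knight if and only if Hira is a knave" — True. ✓
Dana (knight): "Hira is a knave" — True. ✓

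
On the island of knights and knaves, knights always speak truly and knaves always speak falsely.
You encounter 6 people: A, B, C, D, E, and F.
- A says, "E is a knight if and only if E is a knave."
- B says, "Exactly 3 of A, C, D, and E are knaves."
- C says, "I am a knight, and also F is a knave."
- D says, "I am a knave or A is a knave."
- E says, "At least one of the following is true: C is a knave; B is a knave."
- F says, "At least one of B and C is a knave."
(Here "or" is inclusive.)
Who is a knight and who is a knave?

A is a knave, B is a knave, C is a knave, D is a knight, E is a knight, and F is a knight.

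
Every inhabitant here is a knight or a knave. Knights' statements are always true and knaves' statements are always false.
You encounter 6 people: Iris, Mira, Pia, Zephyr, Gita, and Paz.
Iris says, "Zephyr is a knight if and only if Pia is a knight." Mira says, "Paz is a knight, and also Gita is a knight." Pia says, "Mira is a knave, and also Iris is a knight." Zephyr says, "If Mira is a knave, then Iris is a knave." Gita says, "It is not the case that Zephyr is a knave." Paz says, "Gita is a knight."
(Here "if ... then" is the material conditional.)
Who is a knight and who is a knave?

Iris is a knave, Mira is a knight, Pia is a knave, Zephyr is a knight, Gita is a knight, and Paz is a knight.

Iris is a knave, so "Zephyr is a knight if and only if Pia is a knight" must be false — and it is.
Mira is a knight, and the claim "Paz is a knight, and also Gita is a knight" is indeed true.
Pia is a knave, and the claim "Mira is a knave, and also Iris is a knight" is indeed false.
Zephyr is a knight; "if Mira is a knave, then Iris is a knave" is true, as required.
As a knight, Gita's statement "it is not the case that Zephyr is a knave" should be true; it is.
Paz is a knight; "Gita is a knight" is true, as required.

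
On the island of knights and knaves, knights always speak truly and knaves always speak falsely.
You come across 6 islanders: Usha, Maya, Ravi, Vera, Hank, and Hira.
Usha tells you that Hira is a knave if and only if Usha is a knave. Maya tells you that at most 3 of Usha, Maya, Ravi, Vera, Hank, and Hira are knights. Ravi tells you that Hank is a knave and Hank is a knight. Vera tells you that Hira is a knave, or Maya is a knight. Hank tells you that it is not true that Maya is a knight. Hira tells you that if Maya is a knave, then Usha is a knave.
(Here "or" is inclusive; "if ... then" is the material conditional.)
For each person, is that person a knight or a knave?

Usha is a knave; "Hira is a knave if and only if Usha is a knave" is false, as required.
Maya is a knight, so "at most 3 of Usha, Maya, Ravi, Vera, Hank, and Hira are knights" must be True — and it is.
Ravi is a knave; "Hank is a knave and Hank is a knight" is false, as required.
Vera is a knight; "Hira is a knave, or Maya is a knight" is True, as required.
Hank (knave): "it is not true that Maya is a knight" — false. ✓
Since Hira is a knight, "if Maya is a knave, then Usha is a knave" needs to be True, which holds.

Usha is a knave, Maya is a knight, Ravi is a knave, Vera is a knight, Hank is a knave, and Hira is a knight.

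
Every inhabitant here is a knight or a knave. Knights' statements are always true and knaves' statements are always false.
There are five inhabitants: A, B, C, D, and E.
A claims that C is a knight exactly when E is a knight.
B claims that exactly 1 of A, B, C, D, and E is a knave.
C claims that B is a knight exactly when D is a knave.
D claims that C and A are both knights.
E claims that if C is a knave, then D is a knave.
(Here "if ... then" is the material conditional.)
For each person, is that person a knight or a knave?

A is a knave, B is a knave, C is a knave, D is a knave, and E is a knight.

A (knave): "C is a knight exactly when E is a knight" — false. ✓
As a knave, B's statement "exactly 1 of A, B, C, D, and E is a knave" should be false; it is.
C is a knave; "B is a knight exactly when D is a knave" is false, as required.
Since D is a knave, "C and A are both knights" needs to be false, which holds.
E is a knight; "if C is a knave, then D is a knave" is True, as required.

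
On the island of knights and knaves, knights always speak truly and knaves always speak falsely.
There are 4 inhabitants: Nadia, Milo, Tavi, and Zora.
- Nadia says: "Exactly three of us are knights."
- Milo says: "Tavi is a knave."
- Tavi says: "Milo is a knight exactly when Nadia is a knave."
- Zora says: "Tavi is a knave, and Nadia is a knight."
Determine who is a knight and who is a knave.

Suppose Nadia is a knave. Then Nadia's statement "exactly three of us are knights" would have to be false. Checking the 8 ways to assign the others, none is consistent with every speaker.
(For instance, with Milo=knight, Tavi=knave, Zora=knight, Tavi's claim "Milo is a knight exactly when Nadia is a knave" comes out true where it would need to be false.)
So Nadia must be a knight, making "exactly three of us are knights" true. Taking Nadia=knight, Milo=knight, Tavi=knave, Zora=knight, each remaining statement checks out:
  Milo (knight): "Tavi is a knave" — true. ✓
  Tavi (knave): "Milo is a knight exactly when Nadia is a knave" — false. ✓
  Zora (knight): "Tavi is a knave, and Nadia is a knight" — true. ✓
This is the unique consistent assignment.

Knights: Nadia, Milo, and Zora. Knaves: Tavi.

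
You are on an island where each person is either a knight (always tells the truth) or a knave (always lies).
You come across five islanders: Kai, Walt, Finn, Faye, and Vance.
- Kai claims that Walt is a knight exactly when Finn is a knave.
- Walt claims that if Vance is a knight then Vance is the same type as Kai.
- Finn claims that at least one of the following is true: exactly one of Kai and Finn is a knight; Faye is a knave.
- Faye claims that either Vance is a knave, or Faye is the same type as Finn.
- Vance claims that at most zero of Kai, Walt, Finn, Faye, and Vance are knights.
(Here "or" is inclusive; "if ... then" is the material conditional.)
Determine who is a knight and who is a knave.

Suppose Kai is a knight. Then Kai's statement "Walt is a knight exactly when Finn is a knave" would have to be true. Checking the 16 ways to assign the others, none is consistent with every speaker.
(For instance, with Walt=knight, Finn=knight, Faye=knight, Vance=knave, Kai's claim "Walt is a knight exactly when Finn is a knave" comes out false where it would need to be true.)
So Kai must be a knave, making "Walt is a knight exactly when Finn is a knave" false. Taking Kai=knave, Walt=knight, Finn=knight, Faye=knight, Vance=knave, each remaining statement checks out:
  Walt (knight): "if Vance is a knight then Vance is the same type as Kai" — true. ✓
  Finn (knight): "at least one of the following is true: exactly one of Kai and Finn is a knight; Faye is a knave" — true. ✓
  Faye (knight): "either Vance is a knave, or Faye is the same type as Finn" — true. ✓
  Vance (knave): "at most zero of Kai, Walt, Finn, Faye, and Vance are knights" — false. ✓
This is the unique consistent assignment.

Kai is a knave, Walt is a knight, Finn is a knight, Faye is a knight, and Vance is a knave.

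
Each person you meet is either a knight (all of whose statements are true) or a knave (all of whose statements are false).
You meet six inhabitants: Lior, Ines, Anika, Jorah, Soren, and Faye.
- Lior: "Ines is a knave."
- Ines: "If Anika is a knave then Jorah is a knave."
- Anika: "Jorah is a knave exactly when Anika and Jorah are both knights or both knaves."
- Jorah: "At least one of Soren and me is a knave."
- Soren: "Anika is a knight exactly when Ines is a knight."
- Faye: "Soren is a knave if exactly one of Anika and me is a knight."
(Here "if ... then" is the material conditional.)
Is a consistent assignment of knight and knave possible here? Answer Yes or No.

No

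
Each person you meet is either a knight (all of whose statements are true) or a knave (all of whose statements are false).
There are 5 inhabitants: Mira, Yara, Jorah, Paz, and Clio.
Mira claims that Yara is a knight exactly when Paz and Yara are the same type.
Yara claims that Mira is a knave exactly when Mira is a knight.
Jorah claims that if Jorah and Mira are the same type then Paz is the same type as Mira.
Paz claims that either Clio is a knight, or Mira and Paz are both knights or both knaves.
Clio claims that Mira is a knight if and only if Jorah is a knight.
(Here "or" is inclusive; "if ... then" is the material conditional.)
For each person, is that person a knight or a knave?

Mira is a knight, Yara is a knave, Jorah is a knight, Paz is a knight, and Clio is a knight.

Suppose Mira is a knave. Then Mira's statement "Yara is a knight exactly when Paz and Yara are the same type" would have to be false. Checking the 16 ways to assign the others, none is consistent with every speaker.
(For instance, with Yara=knave, Jorah=knight, Paz=knight, Clio=knight, Mira's claim "Yara is a knight exactly when Paz and Yara are the same type" comes out true where it would need to be false.)
So Mira must be a knight, making "Yara is a knight exactly when Paz and Yara are the same type" true. Taking Mira=knight, Yara=knave, Jorah=knight, Paz=knight, Clio=knight, each remaining statement checks out:
  Yara (knave): "Mira is a knave exactly when Mira is a knight" — false. ✓
  Jorah (knight): "if Jorah and Mira are the same type then Paz is the same type as Mira" — true. ✓
  Paz (knight): "either Clio is a knight, or Mira and Paz are both knights or both knaves" — true. ✓
  Clio (knight): "Mira is a knight if and only if Jorah is a knight" — true. ✓
This is the unique consistent assignment.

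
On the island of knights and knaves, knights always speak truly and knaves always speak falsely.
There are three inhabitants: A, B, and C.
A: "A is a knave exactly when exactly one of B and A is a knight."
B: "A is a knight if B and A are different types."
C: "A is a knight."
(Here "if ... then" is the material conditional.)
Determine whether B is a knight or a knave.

B is a knight.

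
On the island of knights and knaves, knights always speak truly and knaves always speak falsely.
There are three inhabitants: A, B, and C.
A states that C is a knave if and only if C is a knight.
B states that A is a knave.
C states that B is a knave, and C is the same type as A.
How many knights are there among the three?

1

The unique consistent assignment is A=knave, B=knight, C=knave.
That has 1 knight.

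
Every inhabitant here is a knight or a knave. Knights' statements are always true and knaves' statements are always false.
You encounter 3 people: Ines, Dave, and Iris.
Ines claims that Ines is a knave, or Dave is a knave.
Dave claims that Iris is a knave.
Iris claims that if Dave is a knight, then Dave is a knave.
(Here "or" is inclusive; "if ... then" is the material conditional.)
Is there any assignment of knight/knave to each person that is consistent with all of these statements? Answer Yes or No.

One consistent assignment: Ines=knight, Dave=knave, Iris=knight.

Yes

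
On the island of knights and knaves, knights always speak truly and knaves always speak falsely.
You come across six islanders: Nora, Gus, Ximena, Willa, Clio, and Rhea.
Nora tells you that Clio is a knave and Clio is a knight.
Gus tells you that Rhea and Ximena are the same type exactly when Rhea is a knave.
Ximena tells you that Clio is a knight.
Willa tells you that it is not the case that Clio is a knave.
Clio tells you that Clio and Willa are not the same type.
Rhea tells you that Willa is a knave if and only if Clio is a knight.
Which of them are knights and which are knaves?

Nora is a knave, Gus is a knight, Ximena is a knave, Willa is a knave, Clio is a knave, and Rhea is a knave.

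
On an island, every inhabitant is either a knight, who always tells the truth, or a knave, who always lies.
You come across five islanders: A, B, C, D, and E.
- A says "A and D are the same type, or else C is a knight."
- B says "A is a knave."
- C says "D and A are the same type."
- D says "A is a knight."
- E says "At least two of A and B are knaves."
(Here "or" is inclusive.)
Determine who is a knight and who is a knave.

A is a knight, B is a knave, C is a knight, D is a knight, and E is a knave.

Suppose A is a knave. Then A's statement "A and D are the same type, or else C is a knight" would have to be false. Checking the 16 ways to assign the others, none is consistent with every speaker.
(For instance, with B=knave, C=knight, D=knight, E=knave, A's claim "A and D are the same type, or else C is a knight" comes out true where it would need to be false.)
So A must be a knight, making "A and D are the same type, or else C is a knight" true. Taking A=knight, B=knave, C=knight, D=knight, E=knave, each remaining statement checks out:
  B (knave): "A is a knave" — false. ✓
  C (knight): "D and A are the same type" — true. ✓
  D (knight): "A is a knight" — true. ✓
  E (knave): "at least two of A and B are knaves" — false. ✓
This is the unique consistent assignment.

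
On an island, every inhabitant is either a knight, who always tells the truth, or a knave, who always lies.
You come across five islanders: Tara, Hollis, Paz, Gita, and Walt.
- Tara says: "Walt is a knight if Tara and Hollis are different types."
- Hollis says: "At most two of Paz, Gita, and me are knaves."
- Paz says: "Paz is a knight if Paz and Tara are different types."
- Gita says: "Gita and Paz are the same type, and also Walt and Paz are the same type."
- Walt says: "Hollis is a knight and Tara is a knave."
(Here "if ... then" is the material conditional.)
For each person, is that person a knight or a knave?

Tara is a knight, Hollis is a knight, Paz is a knight, Gita is a knave, and Walt is a knave.

Suppose Tara is a knave. Then Tara's statement "Walt is a knight if Tara and Hollis are different types" would have to be false. Checking the 16 ways to assign the others, none is consistent with every speaker.
(For instance, with Hollis=knight, Paz=knight, Gita=knave, Walt=knave, Walt's claim "Hollis is a knight and Tara is a knave" comes out true where it would need to be false.)
So Tara must be a knight, making "Walt is a knight if Tara and Hollis are different types" true. Taking Tara=knight, Hollis=knight, Paz=knight, Gita=knave, Walt=knave, each remaining statement checks out:
  Hollis (knight): "at most two of Paz, Gita, and me are knaves" — true. ✓
  Paz (knight): "Paz is a knight if Paz and Tara are different types" — true. ✓
  Gita (knave): "Gita and Paz are the same type, and also Walt and Paz are the same type" — false. ✓
  Walt (knave): "Hollis is a knight and Tara is a knave" — false. ✓
This is the unique consistent assignment.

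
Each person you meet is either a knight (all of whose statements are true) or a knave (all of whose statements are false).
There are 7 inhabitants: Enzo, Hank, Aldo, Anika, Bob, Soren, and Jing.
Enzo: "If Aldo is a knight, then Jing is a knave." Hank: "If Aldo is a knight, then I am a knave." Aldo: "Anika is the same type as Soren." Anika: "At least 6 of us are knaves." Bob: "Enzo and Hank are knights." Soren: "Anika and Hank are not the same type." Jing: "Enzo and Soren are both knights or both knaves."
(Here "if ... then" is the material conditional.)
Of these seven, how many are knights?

5

The unique consistent assignment is Enzo=knight, Hank=knight, Aldo=knave, Anika=knave, Bob=knight, Soren=knight, Jing=knight.
That has 5 knights.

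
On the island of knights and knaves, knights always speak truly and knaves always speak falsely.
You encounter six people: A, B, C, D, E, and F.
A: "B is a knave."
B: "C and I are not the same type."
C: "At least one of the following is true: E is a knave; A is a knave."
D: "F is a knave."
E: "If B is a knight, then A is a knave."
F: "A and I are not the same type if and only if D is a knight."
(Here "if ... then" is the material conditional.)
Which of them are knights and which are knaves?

A is a knight, B is a knave, C is a knave, D is a knave, E is a knight, and F is a knight.

Since A is a knight, "B is a knave" needs to be true, which holds.
B is a knave, so "C and I are not the same type" must be false — and it is.
C is a knave, and the claim "at least one of the following is true: E is a knave; A is a knave" is indeed false.
As a knave, D's statement "F is a knave" should be false; it is.
E is a knight, so "if B is a knight, then A is a knave" must be true — and it is.
F (knight): "A and I are not the same type if and only if D is a knight" — true. ✓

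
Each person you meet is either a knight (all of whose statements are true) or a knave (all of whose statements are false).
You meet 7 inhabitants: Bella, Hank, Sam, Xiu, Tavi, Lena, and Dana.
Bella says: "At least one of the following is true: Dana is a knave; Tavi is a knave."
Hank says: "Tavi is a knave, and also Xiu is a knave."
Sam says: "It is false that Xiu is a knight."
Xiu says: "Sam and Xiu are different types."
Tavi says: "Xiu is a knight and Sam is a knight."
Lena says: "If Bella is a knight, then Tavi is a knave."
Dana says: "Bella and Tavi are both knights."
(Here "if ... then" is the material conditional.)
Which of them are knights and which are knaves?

Bella is a knight, Hank is a knave, Sam is a knave, Xiu is a knight, Tavi is a knave, Lena is a knight, and Dana is a knave.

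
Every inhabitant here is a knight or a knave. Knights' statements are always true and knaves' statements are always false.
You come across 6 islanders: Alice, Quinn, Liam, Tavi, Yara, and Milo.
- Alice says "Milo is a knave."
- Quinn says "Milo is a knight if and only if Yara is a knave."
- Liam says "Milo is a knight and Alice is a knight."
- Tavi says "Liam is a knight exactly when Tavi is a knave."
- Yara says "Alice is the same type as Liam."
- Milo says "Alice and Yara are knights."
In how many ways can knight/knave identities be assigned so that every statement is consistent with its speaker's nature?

2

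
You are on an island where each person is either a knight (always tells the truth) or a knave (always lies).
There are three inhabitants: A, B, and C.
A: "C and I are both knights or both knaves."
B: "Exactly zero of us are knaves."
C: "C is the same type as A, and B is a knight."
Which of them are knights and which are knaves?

A is a knight, B is a knight, and C is a knight.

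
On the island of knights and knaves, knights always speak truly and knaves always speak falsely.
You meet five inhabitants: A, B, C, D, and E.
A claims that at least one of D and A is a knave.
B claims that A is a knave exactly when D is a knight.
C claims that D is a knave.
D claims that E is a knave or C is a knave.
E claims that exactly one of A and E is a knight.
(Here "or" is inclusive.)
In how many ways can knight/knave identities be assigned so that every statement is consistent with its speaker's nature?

0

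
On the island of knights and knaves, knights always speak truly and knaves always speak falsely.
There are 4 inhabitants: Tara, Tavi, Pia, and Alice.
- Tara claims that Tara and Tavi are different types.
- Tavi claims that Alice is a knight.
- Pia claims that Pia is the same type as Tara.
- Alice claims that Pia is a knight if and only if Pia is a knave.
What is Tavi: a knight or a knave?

Tavi is a knave.

Consistent assignments: {Tara=knight, Tavi=knave, Pia=knight, Alice=knave}; {Tara=knight, Tavi=knave, Pia=knave, Alice=knave}
In every consistent assignment, Tavi is a knave.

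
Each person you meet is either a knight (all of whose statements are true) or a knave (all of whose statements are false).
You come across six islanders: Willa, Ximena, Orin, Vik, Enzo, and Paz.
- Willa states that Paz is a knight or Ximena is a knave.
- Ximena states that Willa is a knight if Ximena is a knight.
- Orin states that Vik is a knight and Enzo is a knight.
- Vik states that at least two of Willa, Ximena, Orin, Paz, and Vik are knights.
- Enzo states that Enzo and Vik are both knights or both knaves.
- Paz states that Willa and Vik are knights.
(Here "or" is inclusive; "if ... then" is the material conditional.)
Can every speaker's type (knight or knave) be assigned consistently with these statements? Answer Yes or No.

One consistent assignment: Willa=knight, Ximena=knight, Orin=knight, Vik=knight, Enzo=knight, Paz=knight.

Yes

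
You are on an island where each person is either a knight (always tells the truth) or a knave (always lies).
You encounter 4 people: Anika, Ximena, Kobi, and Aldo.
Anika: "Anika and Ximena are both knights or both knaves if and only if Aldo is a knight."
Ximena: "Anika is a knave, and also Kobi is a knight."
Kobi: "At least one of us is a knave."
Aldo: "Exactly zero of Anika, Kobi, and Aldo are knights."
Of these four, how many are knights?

2

The unique consistent assignment is Anika=knight, Ximena=knave, Kobi=knight, Aldo=knave.
That has 2 knights.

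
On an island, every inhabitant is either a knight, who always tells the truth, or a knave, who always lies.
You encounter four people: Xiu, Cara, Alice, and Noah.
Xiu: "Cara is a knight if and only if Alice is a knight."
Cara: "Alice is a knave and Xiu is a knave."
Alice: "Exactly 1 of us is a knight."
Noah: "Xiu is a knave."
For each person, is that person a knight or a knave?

Knights: Cara and Noah. Knaves: Xiu and Alice.

Xiu is a knave, so "Cara is a knight if and only if Alice is a knight" must be False — and it is.
Cara (knight): "Alice is a knave and Xiu is a knave" — true. ✓
As a knave, Alice's statement "exactly 1 of us is a knight" should be False; it is.
Noah is a knight, so "Xiu is a knave" must be true — and it is.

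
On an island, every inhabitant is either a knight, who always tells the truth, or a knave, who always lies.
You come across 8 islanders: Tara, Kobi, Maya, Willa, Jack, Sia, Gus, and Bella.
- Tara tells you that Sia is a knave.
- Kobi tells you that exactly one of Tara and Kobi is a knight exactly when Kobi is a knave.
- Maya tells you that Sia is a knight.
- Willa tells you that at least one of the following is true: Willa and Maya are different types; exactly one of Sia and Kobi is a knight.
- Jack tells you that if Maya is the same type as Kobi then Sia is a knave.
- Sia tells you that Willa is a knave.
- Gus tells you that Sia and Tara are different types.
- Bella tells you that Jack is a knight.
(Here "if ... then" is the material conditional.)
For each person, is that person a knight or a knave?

Since Tara is a knight, "Sia is a knave" needs to be True, which holds.
Kobi is a knight, and the claim "exactly one of Tara and Kobi is a knight exactly when Kobi is a knave" is indeed True.
Maya is a knave; "Sia is a knight" is false, as required.
Willa (knight): "at least one of the following is true: Willa and Maya are different types; exactly one of Sia and Kobi is a knight" — True. ✓
Jack is a knight; "if Maya is the same type as Kobi then Sia is a knave" is True, as required.
Sia is a knave, so "Willa is a knave" must be false — and it is.
Gus is a knight; "Sia and Tara are different types" is True, as required.
Bella is a knight; "Jack is a knight" is True, as required.

Tara is a knight, Kobi is a knight, Maya is a knave, Willa is a knight, Jack is a knight, Sia is a knave, Gus is a knight, and Bella is a knight.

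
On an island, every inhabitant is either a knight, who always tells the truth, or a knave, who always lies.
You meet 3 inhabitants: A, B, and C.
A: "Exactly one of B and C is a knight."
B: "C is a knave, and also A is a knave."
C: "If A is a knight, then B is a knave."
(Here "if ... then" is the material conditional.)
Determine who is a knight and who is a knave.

Suppose A is a knave. Then A's statement "exactly one of B and C is a knight" would have to be false. Checking the 4 ways to assign the others, none is consistent with every speaker.
(For instance, with B=knave, C=knight, A's claim "exactly one of B and C is a knight" comes out true where it would need to be false.)
So A must be a knight, making "exactly one of B and C is a knight" true. Taking A=knight, B=knave, C=knight, each remaining statement checks out:
  B (knave): "C is a knave, and also A is a knave" — false. ✓
  C (knight): "if A is a knight, then B is a knave" — true. ✓
This is the unique consistent assignment.

A is a knight, B is a knave, and C is a knight.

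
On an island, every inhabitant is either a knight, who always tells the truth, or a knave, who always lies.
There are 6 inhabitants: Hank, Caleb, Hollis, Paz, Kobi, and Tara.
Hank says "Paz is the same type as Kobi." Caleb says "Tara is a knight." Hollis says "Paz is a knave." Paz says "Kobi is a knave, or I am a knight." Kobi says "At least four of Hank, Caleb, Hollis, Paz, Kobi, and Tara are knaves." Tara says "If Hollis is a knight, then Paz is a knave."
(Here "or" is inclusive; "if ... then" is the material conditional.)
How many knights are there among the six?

3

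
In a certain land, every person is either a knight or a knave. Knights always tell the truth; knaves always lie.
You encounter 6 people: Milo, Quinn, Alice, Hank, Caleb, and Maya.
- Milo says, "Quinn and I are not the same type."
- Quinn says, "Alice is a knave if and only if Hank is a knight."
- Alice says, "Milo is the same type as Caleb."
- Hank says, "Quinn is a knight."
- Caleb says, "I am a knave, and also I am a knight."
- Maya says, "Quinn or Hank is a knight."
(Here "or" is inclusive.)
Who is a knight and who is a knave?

Knights: Milo. Knaves: Quinn, Alice, Hank, Caleb, and Maya.

Milo is a knight; "Quinn and I are not the same type" is True, as required.
Quinn is a knave, and the claim "Alice is a knave if and only if Hank is a knight" is indeed False.
Alice (knave): "Milo is the same type as Caleb" — False. ✓
Hank is a knave, and the claim "Quinn is a knight" is indeed False.
Caleb is a knave, and the claim "I am a knave, and also I am a knight" is indeed False.
Maya is a knave, and the claim "Quinn or Hank is a knight" is indeed False.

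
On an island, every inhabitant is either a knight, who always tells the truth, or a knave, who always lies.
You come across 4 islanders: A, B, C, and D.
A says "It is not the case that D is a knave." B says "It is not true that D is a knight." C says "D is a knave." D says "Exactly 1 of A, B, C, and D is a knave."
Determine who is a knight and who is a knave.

A is a knave, B is a knight, C is a knight, and D is a knave.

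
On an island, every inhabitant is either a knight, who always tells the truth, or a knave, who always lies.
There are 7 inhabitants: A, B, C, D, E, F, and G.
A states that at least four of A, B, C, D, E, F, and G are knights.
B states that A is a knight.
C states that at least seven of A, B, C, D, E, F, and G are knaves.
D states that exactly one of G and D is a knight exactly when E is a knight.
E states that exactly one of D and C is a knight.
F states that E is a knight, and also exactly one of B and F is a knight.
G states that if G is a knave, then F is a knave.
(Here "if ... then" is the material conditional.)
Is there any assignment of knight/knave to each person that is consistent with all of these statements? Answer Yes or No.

Yes

One consistent assignment: A=knave, B=knave, C=knave, D=knight, E=knight, F=knight, G=knave.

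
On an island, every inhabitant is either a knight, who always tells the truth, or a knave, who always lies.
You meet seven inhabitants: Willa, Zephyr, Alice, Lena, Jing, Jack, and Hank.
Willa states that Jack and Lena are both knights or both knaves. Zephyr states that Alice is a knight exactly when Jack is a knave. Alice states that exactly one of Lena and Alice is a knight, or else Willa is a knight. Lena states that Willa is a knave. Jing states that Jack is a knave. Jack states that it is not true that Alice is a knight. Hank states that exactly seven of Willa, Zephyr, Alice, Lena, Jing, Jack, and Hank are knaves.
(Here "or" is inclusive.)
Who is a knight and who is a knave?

Willa is a knight, Zephyr is a knight, Alice is a knight, Lena is a knave, Jing is a knight, Jack is a knave, and Hank is a knave.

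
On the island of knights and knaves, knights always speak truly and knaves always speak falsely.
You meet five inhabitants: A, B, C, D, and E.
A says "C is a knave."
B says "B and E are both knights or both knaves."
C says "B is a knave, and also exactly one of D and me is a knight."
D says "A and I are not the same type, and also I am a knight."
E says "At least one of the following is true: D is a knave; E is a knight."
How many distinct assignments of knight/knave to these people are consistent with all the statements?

3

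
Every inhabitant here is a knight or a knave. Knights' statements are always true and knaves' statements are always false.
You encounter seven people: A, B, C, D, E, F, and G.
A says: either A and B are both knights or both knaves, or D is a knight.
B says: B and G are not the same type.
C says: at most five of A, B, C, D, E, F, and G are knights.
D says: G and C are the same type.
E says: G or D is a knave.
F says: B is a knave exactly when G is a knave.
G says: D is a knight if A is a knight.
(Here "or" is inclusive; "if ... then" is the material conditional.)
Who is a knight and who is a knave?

Since A is a knight, "either A and B are both knights or both knaves, or D is a knight" needs to be true, which holds.
B (knight): "B and G are not the same type" — true. ✓
Since C is a knight, "at most five of A, B, C, D, E, F, and G are knights" needs to be true, which holds.
As a knave, D's statement "G and C are the same type" should be false; it is.
E is a knight, so "G or D is a knave" must be true — and it is.
F is a knave, and the claim "B is a knave exactly when G is a knave" is indeed false.
G is a knave; "D is a knight if A is a knight" is false, as required.

A is a knight, B is a knight, C is a knight, D is a knave, E is a knight, F is a knave, and G is a knave.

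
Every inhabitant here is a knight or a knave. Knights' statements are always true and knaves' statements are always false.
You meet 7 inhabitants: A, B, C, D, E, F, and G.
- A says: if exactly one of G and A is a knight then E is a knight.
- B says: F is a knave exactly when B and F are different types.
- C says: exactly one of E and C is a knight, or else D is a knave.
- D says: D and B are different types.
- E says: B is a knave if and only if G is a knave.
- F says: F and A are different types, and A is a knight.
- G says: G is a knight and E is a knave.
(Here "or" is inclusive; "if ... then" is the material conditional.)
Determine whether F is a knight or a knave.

Consistent assignments: {A=knave, B=knave, C=knight, D=knight, E=knave, F=knave, G=knight}; {A=knave, B=knave, C=knight, D=knave, E=knave, F=knave, G=knight}; {A=knave, B=knave, C=knave, D=knight, E=knave, F=knave, G=knight}
In every consistent assignment, F is a knave.

F is a knave.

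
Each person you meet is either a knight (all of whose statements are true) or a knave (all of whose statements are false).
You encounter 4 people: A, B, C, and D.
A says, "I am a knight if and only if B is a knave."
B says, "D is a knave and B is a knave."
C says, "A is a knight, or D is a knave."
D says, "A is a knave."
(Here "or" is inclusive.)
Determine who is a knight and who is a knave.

A is a knave, B is a knave, C is a knave, and D is a knight.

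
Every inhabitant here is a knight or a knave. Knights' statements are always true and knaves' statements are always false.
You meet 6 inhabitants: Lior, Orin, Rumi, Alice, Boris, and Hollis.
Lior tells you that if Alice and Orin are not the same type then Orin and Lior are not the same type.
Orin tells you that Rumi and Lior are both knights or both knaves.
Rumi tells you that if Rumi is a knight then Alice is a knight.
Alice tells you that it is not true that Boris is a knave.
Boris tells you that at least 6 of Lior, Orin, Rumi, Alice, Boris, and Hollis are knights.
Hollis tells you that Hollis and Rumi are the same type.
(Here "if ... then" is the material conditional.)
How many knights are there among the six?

6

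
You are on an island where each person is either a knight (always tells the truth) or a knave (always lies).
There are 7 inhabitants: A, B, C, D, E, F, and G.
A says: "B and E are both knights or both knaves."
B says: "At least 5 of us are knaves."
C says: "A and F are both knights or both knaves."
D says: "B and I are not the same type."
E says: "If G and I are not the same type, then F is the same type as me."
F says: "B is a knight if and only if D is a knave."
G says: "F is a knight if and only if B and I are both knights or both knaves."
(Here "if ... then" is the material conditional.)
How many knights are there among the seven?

3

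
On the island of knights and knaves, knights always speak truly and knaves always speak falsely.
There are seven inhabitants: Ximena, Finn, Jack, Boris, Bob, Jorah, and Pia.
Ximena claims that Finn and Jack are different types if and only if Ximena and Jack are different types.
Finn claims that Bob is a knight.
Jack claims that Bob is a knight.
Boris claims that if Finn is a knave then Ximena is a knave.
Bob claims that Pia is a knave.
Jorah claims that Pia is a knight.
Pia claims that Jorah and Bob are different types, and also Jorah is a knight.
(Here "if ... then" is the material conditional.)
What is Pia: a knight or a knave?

Pia is a knave.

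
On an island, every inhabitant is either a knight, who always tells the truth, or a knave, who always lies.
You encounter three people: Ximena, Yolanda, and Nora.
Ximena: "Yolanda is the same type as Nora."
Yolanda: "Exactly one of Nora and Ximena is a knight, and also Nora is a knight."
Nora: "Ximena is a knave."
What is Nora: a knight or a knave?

Consistent assignments: {Ximena=knight, Yolanda=knave, Nora=knave}
In every consistent assignment, Nora is a knave.

Nora is a knave.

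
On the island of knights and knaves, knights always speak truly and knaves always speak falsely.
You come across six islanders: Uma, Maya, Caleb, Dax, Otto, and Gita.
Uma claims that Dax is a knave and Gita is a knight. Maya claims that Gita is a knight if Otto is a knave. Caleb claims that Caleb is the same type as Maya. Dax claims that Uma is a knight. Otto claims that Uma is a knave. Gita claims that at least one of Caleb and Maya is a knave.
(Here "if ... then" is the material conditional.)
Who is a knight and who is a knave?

Uma is a knave, so "Dax is a knave and Gita is a knight" must be False — and it is.
Maya is a knight, and the claim "Gita is a knight if Otto is a knave" is indeed true.
Caleb is a knight, and the claim "Caleb is the same type as Maya" is indeed true.
As a knave, Dax's statement "Uma is a knight" should be False; it is.
As a knight, Otto's statement "Uma is a knave" should be true; it is.
Gita (knave): "at least one of Caleb and Maya is a knave" — False. ✓

Uma is a knave, Maya is a knight, Caleb is a knight, Dax is a knave, Otto is a knight, and Gita is a knave.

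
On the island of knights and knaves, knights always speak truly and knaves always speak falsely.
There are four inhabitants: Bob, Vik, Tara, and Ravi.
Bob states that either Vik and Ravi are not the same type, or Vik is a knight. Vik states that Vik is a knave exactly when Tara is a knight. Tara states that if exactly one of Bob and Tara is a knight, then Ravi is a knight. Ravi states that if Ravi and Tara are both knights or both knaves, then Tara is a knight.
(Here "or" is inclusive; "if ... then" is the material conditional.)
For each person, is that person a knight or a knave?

Bob (knight): "either Vik and Ravi are not the same type, or Vik is a knight" — True. ✓
Vik (knight): "Vik is a knave exactly when Tara is a knight" — True. ✓
Since Tara is a knave, "if exactly one of Bob and Tara is a knight, then Ravi is a knight" needs to be False, which holds.
Since Ravi is a knave, "if Ravi and Tara are both knights or both knaves, then Tara is a knight" needs to be False, which holds.

Bob is a knight, Vik is a knight, Tara is a knave, and Ravi is a knave.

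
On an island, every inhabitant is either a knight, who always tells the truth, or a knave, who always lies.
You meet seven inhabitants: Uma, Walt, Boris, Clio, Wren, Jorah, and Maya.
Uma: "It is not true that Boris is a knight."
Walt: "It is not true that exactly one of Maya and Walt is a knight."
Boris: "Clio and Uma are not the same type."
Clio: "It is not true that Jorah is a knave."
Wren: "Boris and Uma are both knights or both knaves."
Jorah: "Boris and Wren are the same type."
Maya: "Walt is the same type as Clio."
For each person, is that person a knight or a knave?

Uma is a knight, Walt is a knight, Boris is a knave, Clio is a knight, Wren is a knave, Jorah is a knight, and Maya is a knight.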